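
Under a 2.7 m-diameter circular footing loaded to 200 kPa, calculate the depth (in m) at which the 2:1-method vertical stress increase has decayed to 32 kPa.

z ≈ 4.05 m

2:1 spreading — at depth z the loaded area has grown by z in each plan dimension:
qD²/(D+z)² = Δσ_z ⇒ z = D(√(q/Δσ_z) − 1) = 2.7×(√(200/32) − 1) = 4.05 m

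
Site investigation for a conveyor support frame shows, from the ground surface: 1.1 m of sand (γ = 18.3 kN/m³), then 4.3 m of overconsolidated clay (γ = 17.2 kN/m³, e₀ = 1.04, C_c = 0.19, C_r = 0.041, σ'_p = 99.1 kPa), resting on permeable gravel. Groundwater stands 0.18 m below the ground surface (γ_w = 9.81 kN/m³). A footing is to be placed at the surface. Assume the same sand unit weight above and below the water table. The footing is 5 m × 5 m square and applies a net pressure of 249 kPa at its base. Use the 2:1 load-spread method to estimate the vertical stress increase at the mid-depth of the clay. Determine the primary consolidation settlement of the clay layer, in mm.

S_c ≈ 79.8 mm

Mid-depth of clay below the ground surface: z = 1.1 + 4.3/2 = 3.25 m.
Total vertical stress at mid-clay: σ_v = 18.3×1.1 + 17.2×2.15 = 57.11 kPa.
Pore pressure: u = 9.81×(3.25 − 0.18) = 30.117 kPa.
Initial effective stress: σ'_0 = σ_v − u = 57.11 − 30.117 = 26.993 kPa.
Stress increase at mid-clay by the 2:1 spreading method:
Δσ = qBL/((B+z)(L+z)) = 249×5×5/((5+3.25)(5+3.25)) = 91.46 kPa
Final effective stress: σ'_f = 26.993 + 91.46 = 118.45 kPa.
σ'_f = 118.45 > σ'_p = 99.1 kPa, so the stress path crosses the preconsolidation pressure — recompression up to σ'_p, then virgin compression beyond:
S_c = H/(1+e₀)·[C_r·log₁₀(σ'_p/σ'_0) + C_c·log₁₀(σ'_f/σ'_p)]
    = 4.3/2.04 × [0.041×log₁₀(99.1/26.993) + 0.19×log₁₀(118.45/99.1)]
    = 2.1078 × [0.023158 + 0.014718] = 0.07984 m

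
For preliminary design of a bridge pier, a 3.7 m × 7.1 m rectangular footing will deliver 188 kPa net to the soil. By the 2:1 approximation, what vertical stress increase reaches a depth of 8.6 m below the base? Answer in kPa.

By the 2:1 method the load spreads at 1 horizontal : 2 vertical, so at depth z the loaded area has grown by z in each plan dimension:
Δσ = qBL/((B+z)(L+z)) = 188×3.7×7.1/((3.7+8.6)(7.1+8.6)) = 25.575 kPa

Δσ_z ≈ 25.6 kPa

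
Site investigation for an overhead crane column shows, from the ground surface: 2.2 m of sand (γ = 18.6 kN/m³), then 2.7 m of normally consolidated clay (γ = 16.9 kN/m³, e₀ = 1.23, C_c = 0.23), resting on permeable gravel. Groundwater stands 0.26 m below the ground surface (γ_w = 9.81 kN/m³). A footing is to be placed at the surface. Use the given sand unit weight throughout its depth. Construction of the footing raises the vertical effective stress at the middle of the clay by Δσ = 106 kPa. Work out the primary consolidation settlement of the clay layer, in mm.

Mid-depth of clay below the ground surface: z = 2.2 + 2.7/2 = 3.55 m.
Total vertical stress at mid-clay: σ_v = 18.6×2.2 + 16.9×1.35 = 63.735 kPa.
Pore pressure: u = 9.81×(3.55 − 0.26) = 32.275 kPa.
Initial effective stress: σ'_0 = σ_v − u = 63.735 − 32.275 = 31.46 kPa.
Final effective stress: σ'_f = σ'_0 + Δσ = 31.46 + 106 = 137.46 kPa.
Normally consolidated clay, so the full stress increment lies on the virgin compression line:
S_c = C_c·H/(1+e₀)·log₁₀(σ'_f/σ'_0) = 0.23×2.7/(1+1.23)×log₁₀(137.46/31.46)
    = 0.27848 × 0.64042 = 0.1783 m

S_c ≈ 178 mm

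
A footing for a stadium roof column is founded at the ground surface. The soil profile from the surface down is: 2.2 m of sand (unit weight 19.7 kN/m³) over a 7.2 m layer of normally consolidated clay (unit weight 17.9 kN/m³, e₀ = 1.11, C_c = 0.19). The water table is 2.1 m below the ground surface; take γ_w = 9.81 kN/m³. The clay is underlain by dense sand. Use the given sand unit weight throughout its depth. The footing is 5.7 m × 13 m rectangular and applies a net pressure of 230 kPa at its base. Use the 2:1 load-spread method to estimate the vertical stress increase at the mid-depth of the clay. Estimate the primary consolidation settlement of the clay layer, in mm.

Mid-depth of clay below the ground surface: z = 2.2 + 7.2/2 = 5.8 m.
Total vertical stress at mid-clay: σ_v = 19.7×2.2 + 17.9×3.6 = 107.78 kPa.
Pore pressure: u = 9.81×(5.8 − 2.1) = 36.297 kPa.
Initial effective stress: σ'_0 = σ_v − u = 107.78 − 36.297 = 71.483 kPa.
Stress increase at mid-clay by the 2:1 spreading method:
Δσ = qBL/((B+z)(L+z)) = 230×5.7×13/((5.7+5.8)(13+5.8)) = 78.83 kPa
Final effective stress: σ'_f = σ'_0 + Δσ = 71.483 + 78.83 = 150.31 kPa.
Normally consolidated clay, so the full stress increment lies on the virgin compression line:
S_c = C_c·H/(1+e₀)·log₁₀(σ'_f/σ'_0) = 0.19×7.2/(1+1.11)×log₁₀(150.31/71.483)
    = 0.64834 × 0.32279 = 0.2093 m

S_c ≈ 209 mm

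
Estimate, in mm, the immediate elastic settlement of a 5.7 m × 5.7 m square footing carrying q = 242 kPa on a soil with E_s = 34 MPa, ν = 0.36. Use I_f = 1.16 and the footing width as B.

Immediate (elastic) settlement: S_e = q·B·(1−ν²)/E_s · I_f.
E_s = 34 MPa = 34000 kPa.
S_e = 242 × 5.7 × (1 − 0.36²) / 34000 × 1.16
    = 242 × 5.7 × 0.8704 / 34000 × 1.16
    = 0.04096 m = 40.96 mm

S_e ≈ 41 mm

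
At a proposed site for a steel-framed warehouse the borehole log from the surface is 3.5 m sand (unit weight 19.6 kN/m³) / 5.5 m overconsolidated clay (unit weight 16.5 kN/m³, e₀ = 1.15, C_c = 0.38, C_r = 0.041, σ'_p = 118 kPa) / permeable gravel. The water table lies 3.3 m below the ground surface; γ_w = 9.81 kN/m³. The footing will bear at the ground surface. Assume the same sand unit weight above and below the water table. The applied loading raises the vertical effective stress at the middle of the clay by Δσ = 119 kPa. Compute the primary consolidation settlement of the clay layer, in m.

S_c ≈ 0.246 m

Mid-depth of clay below the ground surface: z = 3.5 + 5.5/2 = 6.25 m.
Total vertical stress at mid-clay: σ_v = 19.6×3.5 + 16.5×2.75 = 113.98 kPa.
Pore pressure: u = 9.81×(6.25 − 3.3) = 28.94 kPa.
Initial effective stress: σ'_0 = σ_v − u = 113.98 − 28.94 = 85.04 kPa.
Final effective stress: σ'_f = 85.04 + 119 = 204.04 kPa.
σ'_f = 204.04 > σ'_p = 118 kPa, so the stress path crosses the preconsolidation pressure — recompression up to σ'_p, then virgin compression beyond:
S_c = H/(1+e₀)·[C_r·log₁₀(σ'_p/σ'_0) + C_c·log₁₀(σ'_f/σ'_p)]
    = 5.5/2.15 × [0.041×log₁₀(118/85.04) + 0.38×log₁₀(204.04/118)]
    = 2.5581 × [0.0058326 + 0.090377] = 0.2461 m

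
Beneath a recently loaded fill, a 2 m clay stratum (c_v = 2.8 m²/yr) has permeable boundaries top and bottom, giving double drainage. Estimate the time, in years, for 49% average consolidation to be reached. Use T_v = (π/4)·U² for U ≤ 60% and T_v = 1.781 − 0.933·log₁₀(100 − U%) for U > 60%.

t ≈ 0.0673 years

Drainage path length: H_d = H/2 = 1 m (double drainage).
U ≤ 60%: T_v = (π/4)·U² = (π/4)×0.49² = 0.18857.
t = T_v·H_d²/c_v = 0.18857×1²/2.8 = 0.06735 years.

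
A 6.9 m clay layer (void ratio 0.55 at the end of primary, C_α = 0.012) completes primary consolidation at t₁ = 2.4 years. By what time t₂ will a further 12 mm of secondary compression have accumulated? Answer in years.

t₂ ≈ 4.03 years

S_s = C_α·H/(1+e_p)·log₁₀(t₂/t₁) ⇒ log₁₀(t₂/t₁) = S_s·(1+e_p)/(C_α·H).
log₁₀(t₂/t₁) = 0.012 × (1+0.55) / (0.012×6.9) = 0.2246
t₂ = t₁ × 10^0.2246 = 2.4 × 1.677 = 4.026 years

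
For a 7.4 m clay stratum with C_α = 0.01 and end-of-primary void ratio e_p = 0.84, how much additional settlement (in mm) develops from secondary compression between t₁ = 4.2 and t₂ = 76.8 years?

S_s ≈ 50.8 mm

Secondary compression: S_s = C_α·H/(1+e_p)·log₁₀(t₂/t₁)
S_s = 0.01×7.4/(1+0.84)×log₁₀(76.8/4.2)
    = 0.04022 × 1.262 = 0.05076 m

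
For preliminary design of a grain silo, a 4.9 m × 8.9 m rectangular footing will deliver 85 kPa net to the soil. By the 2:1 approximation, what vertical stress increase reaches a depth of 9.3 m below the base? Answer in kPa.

Δσ_z ≈ 14.3 kPa

By the 2:1 method the load spreads at 1 horizontal : 2 vertical, so at depth z the loaded area has grown by z in each plan dimension:
Δσ = qBL/((B+z)(L+z)) = 85×4.9×8.9/((4.9+9.3)(8.9+9.3)) = 14.343 kPa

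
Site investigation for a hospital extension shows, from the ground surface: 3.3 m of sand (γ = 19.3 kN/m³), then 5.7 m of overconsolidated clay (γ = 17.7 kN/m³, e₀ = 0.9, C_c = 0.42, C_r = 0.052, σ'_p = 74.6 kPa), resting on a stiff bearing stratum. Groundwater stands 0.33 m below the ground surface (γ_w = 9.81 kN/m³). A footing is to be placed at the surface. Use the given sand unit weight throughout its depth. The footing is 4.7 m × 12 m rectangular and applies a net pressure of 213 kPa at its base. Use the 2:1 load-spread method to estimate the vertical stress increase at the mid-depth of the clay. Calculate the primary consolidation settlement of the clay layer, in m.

Mid-depth of clay below the ground surface: z = 3.3 + 5.7/2 = 6.15 m.
Total vertical stress at mid-clay: σ_v = 19.3×3.3 + 17.7×2.85 = 114.13 kPa.
Pore pressure: u = 9.81×(6.15 − 0.33) = 57.094 kPa.
Initial effective stress: σ'_0 = σ_v − u = 114.13 − 57.094 = 57.036 kPa.
Stress increase at mid-clay by the 2:1 spreading method:
Δσ = qBL/((B+z)(L+z)) = 213×4.7×12/((4.7+6.15)(12+6.15)) = 61.003 kPa
Final effective stress: σ'_f = 57.036 + 61.003 = 118.04 kPa.
σ'_f = 118.04 > σ'_p = 74.6 kPa, so the stress path crosses the preconsolidation pressure — recompression up to σ'_p, then virgin compression beyond:
S_c = H/(1+e₀)·[C_r·log₁₀(σ'_p/σ'_0) + C_c·log₁₀(σ'_f/σ'_p)]
    = 5.7/1.9 × [0.052×log₁₀(74.6/57.036) + 0.42×log₁₀(118.04/74.6)]
    = 3 × [0.0060627 + 0.083702] = 0.2693 m

S_c ≈ 0.269 m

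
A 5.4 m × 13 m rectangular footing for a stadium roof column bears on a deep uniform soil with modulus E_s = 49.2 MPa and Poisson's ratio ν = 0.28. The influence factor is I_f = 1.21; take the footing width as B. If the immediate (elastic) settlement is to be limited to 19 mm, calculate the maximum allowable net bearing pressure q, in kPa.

q ≈ 155 kPa

E_s = 49.2 MPa = 49200 kPa.
S_e = q·B·(1−ν²)/E_s · I_f  ⇒  q = S_e·E_s / (B·(1−ν²)·I_f).
q = 0.019 × 49200 / (5.4 × 0.9216 × 1.21) = 155.2 kPa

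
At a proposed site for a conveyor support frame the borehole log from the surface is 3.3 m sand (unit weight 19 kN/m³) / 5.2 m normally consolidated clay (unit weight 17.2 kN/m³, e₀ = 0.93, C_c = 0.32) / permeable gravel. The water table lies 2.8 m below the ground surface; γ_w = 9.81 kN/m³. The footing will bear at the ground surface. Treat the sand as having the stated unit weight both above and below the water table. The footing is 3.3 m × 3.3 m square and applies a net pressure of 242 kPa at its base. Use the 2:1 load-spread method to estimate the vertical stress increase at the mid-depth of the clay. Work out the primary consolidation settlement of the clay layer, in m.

Mid-depth of clay below the ground surface: z = 3.3 + 5.2/2 = 5.9 m.
Total vertical stress at mid-clay: σ_v = 19×3.3 + 17.2×2.6 = 107.42 kPa.
Pore pressure: u = 9.81×(5.9 − 2.8) = 30.411 kPa.
Initial effective stress: σ'_0 = σ_v − u = 107.42 − 30.411 = 77.009 kPa.
Stress increase at mid-clay by the 2:1 spreading method:
Δσ = qBL/((B+z)(L+z)) = 242×3.3×3.3/((3.3+5.9)(3.3+5.9)) = 31.136 kPa
Final effective stress: σ'_f = σ'_0 + Δσ = 77.009 + 31.136 = 108.14 kPa.
Normally consolidated clay, so the full stress increment lies on the virgin compression line:
S_c = C_c·H/(1+e₀)·log₁₀(σ'_f/σ'_0) = 0.32×5.2/(1+0.93)×log₁₀(108.14/77.009)
    = 0.86218 × 0.14744 = 0.1271 m

S_c ≈ 0.127 m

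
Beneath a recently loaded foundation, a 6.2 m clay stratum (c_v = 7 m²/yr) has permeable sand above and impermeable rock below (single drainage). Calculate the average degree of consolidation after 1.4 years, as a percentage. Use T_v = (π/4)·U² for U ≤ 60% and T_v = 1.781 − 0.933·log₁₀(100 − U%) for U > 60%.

U ≈ 57 %

Drainage path length: H_d = H = 6.2 m (single drainage).
T_v = c_v·t/H_d² = 7×1.4/6.2² = 0.25494.
T_v = 0.25494 corresponds to the U ≤ 60% branch:
U = √(4T_v/π) = 0.5697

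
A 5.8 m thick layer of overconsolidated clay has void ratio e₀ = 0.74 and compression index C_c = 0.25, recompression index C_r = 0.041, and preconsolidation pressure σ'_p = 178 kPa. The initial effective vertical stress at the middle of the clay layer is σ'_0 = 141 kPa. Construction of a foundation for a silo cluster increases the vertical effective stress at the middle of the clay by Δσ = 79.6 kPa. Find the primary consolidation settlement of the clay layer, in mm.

Final effective stress: σ'_f = 141 + 79.6 = 220.6 kPa.
σ'_f = 220.6 > σ'_p = 178 kPa, so the stress path crosses the preconsolidation pressure — recompression up to σ'_p, then virgin compression beyond:
S_c = H/(1+e₀)·[C_r·log₁₀(σ'_p/σ'_0) + C_c·log₁₀(σ'_f/σ'_p)]
    = 5.8/1.74 × [0.041×log₁₀(178/141) + 0.25×log₁₀(220.6/178)]
    = 3.3333 × [0.0041492 + 0.023296] = 0.09148 m

S_c ≈ 91.5 mm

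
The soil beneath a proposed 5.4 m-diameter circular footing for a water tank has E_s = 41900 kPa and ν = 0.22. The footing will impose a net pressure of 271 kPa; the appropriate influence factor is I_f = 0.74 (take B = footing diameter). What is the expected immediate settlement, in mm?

S_e ≈ 24.6 mm

Immediate (elastic) settlement: S_e = q·B·(1−ν²)/E_s · I_f.
S_e = 271 × 5.4 × (1 − 0.22²) / 41900 × 0.74
    = 271 × 5.4 × 0.9516 / 41900 × 0.74
    = 0.02459 m = 24.59 mm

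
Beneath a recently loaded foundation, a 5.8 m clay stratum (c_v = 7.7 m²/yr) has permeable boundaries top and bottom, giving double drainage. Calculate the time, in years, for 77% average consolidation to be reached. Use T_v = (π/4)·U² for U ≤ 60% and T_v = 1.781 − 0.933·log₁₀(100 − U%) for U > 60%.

Drainage path length: H_d = H/2 = 2.9 m (double drainage).
U > 60%: T_v = 1.781 − 0.933·log₁₀(100 − 77) = 0.51051.
t = T_v·H_d²/c_v = 0.51051×2.9²/7.7 = 0.5576 years.

t ≈ 0.558 years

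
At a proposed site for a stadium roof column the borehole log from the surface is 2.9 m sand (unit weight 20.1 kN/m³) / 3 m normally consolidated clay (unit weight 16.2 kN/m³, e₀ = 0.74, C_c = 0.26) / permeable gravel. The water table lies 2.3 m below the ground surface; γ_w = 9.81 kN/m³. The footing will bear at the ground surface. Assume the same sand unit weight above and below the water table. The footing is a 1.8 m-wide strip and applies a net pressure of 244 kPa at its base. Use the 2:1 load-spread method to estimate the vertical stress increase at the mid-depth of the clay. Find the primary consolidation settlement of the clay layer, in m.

S_c ≈ 0.148 m

Mid-depth of clay below the ground surface: z = 2.9 + 3/2 = 4.4 m.
Total vertical stress at mid-clay: σ_v = 20.1×2.9 + 16.2×1.5 = 82.59 kPa.
Pore pressure: u = 9.81×(4.4 − 2.3) = 20.601 kPa.
Initial effective stress: σ'_0 = σ_v − u = 82.59 − 20.601 = 61.989 kPa.
Stress increase at mid-clay by the 2:1 spreading method:
Δσ = qB/(B+z) = 244×1.8/(1.8+4.4) = 70.839 kPa
Final effective stress: σ'_f = σ'_0 + Δσ = 61.989 + 70.839 = 132.83 kPa.
Normally consolidated clay, so the full stress increment lies on the virgin compression line:
S_c = C_c·H/(1+e₀)·log₁₀(σ'_f/σ'_0) = 0.26×3/(1+0.74)×log₁₀(132.83/61.989)
    = 0.44828 × 0.33098 = 0.1484 m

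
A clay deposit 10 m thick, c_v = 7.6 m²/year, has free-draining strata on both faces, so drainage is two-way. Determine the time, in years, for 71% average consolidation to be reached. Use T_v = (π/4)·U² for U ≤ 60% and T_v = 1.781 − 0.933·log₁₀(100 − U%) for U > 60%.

t ≈ 1.37 years

Drainage path length: H_d = H/2 = 5 m (double drainage).
U > 60%: T_v = 1.781 − 0.933·log₁₀(100 − 71) = 0.41658.
t = T_v·H_d²/c_v = 0.41658×5²/7.6 = 1.37 years.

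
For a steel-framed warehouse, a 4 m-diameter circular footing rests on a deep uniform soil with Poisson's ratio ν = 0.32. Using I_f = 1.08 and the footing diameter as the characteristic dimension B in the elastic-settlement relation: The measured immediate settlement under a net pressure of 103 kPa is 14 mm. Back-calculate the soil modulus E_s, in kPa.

E_s ≈ 28500 kPa

S_e = q·B·(1−ν²)/E_s · I_f  ⇒  E_s = q·B·(1−ν²)·I_f / S_e.
E_s = 103 × 4 × 0.8976 × 1.08 / 0.014 = 28530 kPa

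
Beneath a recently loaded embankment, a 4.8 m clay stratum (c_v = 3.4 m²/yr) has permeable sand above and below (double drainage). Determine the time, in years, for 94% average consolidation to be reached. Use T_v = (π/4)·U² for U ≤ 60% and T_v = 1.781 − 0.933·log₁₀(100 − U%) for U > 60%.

Drainage path length: H_d = H/2 = 2.4 m (double drainage).
U > 60%: T_v = 1.781 − 0.933·log₁₀(100 − 94) = 1.055.
t = T_v·H_d²/c_v = 1.055×2.4²/3.4 = 1.787 years.

t ≈ 1.79 years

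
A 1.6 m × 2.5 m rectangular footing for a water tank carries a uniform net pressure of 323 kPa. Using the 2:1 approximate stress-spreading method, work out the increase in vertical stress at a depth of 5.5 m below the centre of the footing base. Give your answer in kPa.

By the 2:1 method the load spreads at 1 horizontal : 2 vertical, so at depth z the loaded area has grown by z in each plan dimension:
Δσ = qBL/((B+z)(L+z)) = 323×1.6×2.5/((1.6+5.5)(2.5+5.5)) = 22.746 kPa

Δσ_z ≈ 22.7 kPa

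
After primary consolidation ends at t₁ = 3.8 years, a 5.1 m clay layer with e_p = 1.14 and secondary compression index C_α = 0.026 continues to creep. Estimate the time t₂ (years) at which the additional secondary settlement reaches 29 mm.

t₂ ≈ 11.2 years

S_s = C_α·H/(1+e_p)·log₁₀(t₂/t₁) ⇒ log₁₀(t₂/t₁) = S_s·(1+e_p)/(C_α·H).
log₁₀(t₂/t₁) = 0.029 × (1+1.14) / (0.026×5.1) = 0.468
t₂ = t₁ × 10^0.468 = 3.8 × 2.938 = 11.16 years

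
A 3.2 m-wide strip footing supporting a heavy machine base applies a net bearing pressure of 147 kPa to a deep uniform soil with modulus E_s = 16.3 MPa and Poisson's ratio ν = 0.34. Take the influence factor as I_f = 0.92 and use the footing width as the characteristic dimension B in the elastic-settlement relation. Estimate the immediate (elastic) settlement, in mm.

S_e ≈ 23.5 mm

Immediate (elastic) settlement: S_e = q·B·(1−ν²)/E_s · I_f.
E_s = 16.3 MPa = 16300 kPa.
S_e = 147 × 3.2 × (1 − 0.34²) / 16300 × 0.92
    = 147 × 3.2 × 0.8844 / 16300 × 0.92
    = 0.02348 m = 23.48 mm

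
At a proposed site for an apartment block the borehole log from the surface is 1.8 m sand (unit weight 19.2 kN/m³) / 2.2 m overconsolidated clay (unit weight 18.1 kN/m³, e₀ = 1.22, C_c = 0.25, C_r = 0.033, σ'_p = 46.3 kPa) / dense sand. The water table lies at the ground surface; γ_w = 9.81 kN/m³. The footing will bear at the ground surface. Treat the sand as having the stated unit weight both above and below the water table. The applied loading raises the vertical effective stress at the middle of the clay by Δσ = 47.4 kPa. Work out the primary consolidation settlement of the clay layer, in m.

S_c ≈ 0.0578 m

Mid-depth of clay below the ground surface: z = 1.8 + 2.2/2 = 2.9 m.
Total vertical stress at mid-clay: σ_v = 19.2×1.8 + 18.1×1.1 = 54.47 kPa.
Pore pressure: u = 9.81×(2.9 − 0) = 28.449 kPa.
Initial effective stress: σ'_0 = σ_v − u = 54.47 − 28.449 = 26.021 kPa.
Final effective stress: σ'_f = 26.021 + 47.4 = 73.421 kPa.
σ'_f = 73.421 > σ'_p = 46.3 kPa, so the stress path crosses the preconsolidation pressure — recompression up to σ'_p, then virgin compression beyond:
S_c = H/(1+e₀)·[C_r·log₁₀(σ'_p/σ'_0) + C_c·log₁₀(σ'_f/σ'_p)]
    = 2.2/2.22 × [0.033×log₁₀(46.3/26.021) + 0.25×log₁₀(73.421/46.3)]
    = 0.99099 × [0.0082585 + 0.05006] = 0.05779 m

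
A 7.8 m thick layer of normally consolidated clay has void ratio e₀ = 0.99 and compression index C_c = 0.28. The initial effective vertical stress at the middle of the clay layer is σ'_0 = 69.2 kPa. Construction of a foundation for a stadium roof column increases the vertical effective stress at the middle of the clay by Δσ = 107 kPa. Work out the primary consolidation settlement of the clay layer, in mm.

S_c ≈ 445 mm

Final effective stress: σ'_f = σ'_0 + Δσ = 69.2 + 107 = 176.2 kPa.
Normally consolidated clay, so the full stress increment lies on the virgin compression line:
S_c = C_c·H/(1+e₀)·log₁₀(σ'_f/σ'_0) = 0.28×7.8/(1+0.99)×log₁₀(176.2/69.2)
    = 1.0975 × 0.4059 = 0.4455 m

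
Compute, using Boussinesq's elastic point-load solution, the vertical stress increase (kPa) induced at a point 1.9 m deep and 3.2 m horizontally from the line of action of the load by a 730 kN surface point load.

Boussinesq vertical stress below a point load on an elastic half-space:
Δσ_z = 3P/(2πz²) · [1 + (r/z)²]^(−5/2)
r/z = 3.2/1.9 = 1.6842; [1+(r/z)²]^(−5/2) = 0.034685.
Δσ_z = 3×730/(2π×1.9²) × 0.034685 = 96.551 × 0.034685 = 3.349 kPa

Δσ_z ≈ 3.35 kPa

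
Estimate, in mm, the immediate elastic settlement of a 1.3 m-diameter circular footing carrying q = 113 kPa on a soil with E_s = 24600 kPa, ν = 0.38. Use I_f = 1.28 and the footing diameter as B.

Immediate (elastic) settlement: S_e = q·B·(1−ν²)/E_s · I_f.
S_e = 113 × 1.3 × (1 − 0.38²) / 24600 × 1.28
    = 113 × 1.3 × 0.8556 / 24600 × 1.28
    = 0.00654 m = 6.54 mm

S_e ≈ 6.54 mm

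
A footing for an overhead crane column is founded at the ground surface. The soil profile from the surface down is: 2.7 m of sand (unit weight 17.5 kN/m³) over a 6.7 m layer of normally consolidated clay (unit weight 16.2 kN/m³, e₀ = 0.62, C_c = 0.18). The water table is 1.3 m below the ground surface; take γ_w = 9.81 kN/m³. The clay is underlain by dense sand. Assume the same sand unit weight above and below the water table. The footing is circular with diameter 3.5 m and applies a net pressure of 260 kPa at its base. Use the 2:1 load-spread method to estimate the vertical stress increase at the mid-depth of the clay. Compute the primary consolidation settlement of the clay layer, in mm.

S_c ≈ 159 mm

Mid-depth of clay below the ground surface: z = 2.7 + 6.7/2 = 6.05 m.
Total vertical stress at mid-clay: σ_v = 17.5×2.7 + 16.2×3.35 = 101.52 kPa.
Pore pressure: u = 9.81×(6.05 − 1.3) = 46.598 kPa.
Initial effective stress: σ'_0 = σ_v − u = 101.52 − 46.598 = 54.922 kPa.
Stress increase at mid-clay by the 2:1 spreading method:
Δσ ≈ qD²/(D+z)² = 260×3.5²/(3.5+6.05)² = 34.922 kPa
Final effective stress: σ'_f = σ'_0 + Δσ = 54.922 + 34.922 = 89.844 kPa.
Normally consolidated clay, so the full stress increment lies on the virgin compression line:
S_c = C_c·H/(1+e₀)·log₁₀(σ'_f/σ'_0) = 0.18×6.7/(1+0.62)×log₁₀(89.844/54.922)
    = 0.74444 × 0.21374 = 0.1591 m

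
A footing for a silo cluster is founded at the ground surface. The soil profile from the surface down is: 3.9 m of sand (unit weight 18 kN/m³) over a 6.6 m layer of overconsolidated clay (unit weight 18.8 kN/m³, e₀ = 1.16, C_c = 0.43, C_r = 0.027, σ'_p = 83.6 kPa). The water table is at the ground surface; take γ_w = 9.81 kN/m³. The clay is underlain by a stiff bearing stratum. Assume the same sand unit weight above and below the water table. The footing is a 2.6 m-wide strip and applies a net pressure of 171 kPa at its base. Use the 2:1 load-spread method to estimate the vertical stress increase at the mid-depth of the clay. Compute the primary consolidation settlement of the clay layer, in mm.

S_c ≈ 152 mm

Mid-depth of clay below the ground surface: z = 3.9 + 6.6/2 = 7.2 m.
Total vertical stress at mid-clay: σ_v = 18×3.9 + 18.8×3.3 = 132.24 kPa.
Pore pressure: u = 9.81×(7.2 − 0) = 70.632 kPa.
Initial effective stress: σ'_0 = σ_v − u = 132.24 − 70.632 = 61.608 kPa.
Stress increase at mid-clay by the 2:1 spreading method:
Δσ = qB/(B+z) = 171×2.6/(2.6+7.2) = 45.367 kPa
Final effective stress: σ'_f = 61.608 + 45.367 = 106.97 kPa.
σ'_f = 106.97 > σ'_p = 83.6 kPa, so the stress path crosses the preconsolidation pressure — recompression up to σ'_p, then virgin compression beyond:
S_c = H/(1+e₀)·[C_r·log₁₀(σ'_p/σ'_0) + C_c·log₁₀(σ'_f/σ'_p)]
    = 6.6/2.16 × [0.027×log₁₀(83.6/61.608) + 0.43×log₁₀(106.97/83.6)]
    = 3.0556 × [0.0035794 + 0.046034] = 0.1516 m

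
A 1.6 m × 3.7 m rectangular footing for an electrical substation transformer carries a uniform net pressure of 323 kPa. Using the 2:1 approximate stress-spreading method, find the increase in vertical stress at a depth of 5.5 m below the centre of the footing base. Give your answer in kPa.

By the 2:1 method the load spreads at 1 horizontal : 2 vertical, so at depth z the loaded area has grown by z in each plan dimension:
Δσ = qBL/((B+z)(L+z)) = 323×1.6×3.7/((1.6+5.5)(3.7+5.5)) = 29.274 kPa

Δσ_z ≈ 29.3 kPa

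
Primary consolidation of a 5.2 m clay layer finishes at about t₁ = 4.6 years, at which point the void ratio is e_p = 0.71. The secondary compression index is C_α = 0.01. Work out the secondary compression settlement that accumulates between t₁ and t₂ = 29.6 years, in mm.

Secondary compression: S_s = C_α·H/(1+e_p)·log₁₀(t₂/t₁)
S_s = 0.01×5.2/(1+0.71)×log₁₀(29.6/4.6)
    = 0.03041 × 0.8085 = 0.02459 m

S_s ≈ 24.6 mm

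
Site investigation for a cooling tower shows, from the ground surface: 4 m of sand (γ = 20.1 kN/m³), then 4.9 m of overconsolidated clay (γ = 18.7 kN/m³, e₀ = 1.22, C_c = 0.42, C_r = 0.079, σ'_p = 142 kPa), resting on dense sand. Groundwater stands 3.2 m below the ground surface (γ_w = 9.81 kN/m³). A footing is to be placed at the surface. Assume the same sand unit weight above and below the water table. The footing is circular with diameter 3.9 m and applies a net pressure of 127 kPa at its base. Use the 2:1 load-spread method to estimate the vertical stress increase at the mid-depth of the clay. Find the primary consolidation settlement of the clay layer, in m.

S_c ≈ 0.0132 m

Mid-depth of clay below the ground surface: z = 4 + 4.9/2 = 6.45 m.
Total vertical stress at mid-clay: σ_v = 20.1×4 + 18.7×2.45 = 126.22 kPa.
Pore pressure: u = 9.81×(6.45 − 3.2) = 31.883 kPa.
Initial effective stress: σ'_0 = σ_v − u = 126.22 − 31.883 = 94.337 kPa.
Stress increase at mid-clay by the 2:1 spreading method:
Δσ ≈ qD²/(D+z)² = 127×3.9²/(3.9+6.45)² = 18.032 kPa
Final effective stress: σ'_f = 94.337 + 18.032 = 112.37 kPa.
σ'_f = 112.37 ≤ σ'_p = 142 kPa, so the clay remains overconsolidated and only the recompression index applies:
S_c = C_r·H/(1+e₀)·log₁₀(σ'_f/σ'_0) = 0.079×4.9/2.22×log₁₀(112.37/94.337)
    = 0.17437 × 0.075968 = 0.01325 m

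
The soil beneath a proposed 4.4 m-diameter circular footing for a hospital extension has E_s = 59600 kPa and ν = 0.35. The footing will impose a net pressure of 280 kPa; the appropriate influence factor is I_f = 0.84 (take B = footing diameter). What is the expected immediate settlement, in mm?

Immediate (elastic) settlement: S_e = q·B·(1−ν²)/E_s · I_f.
S_e = 280 × 4.4 × (1 − 0.35²) / 59600 × 0.84
    = 280 × 4.4 × 0.8775 / 59600 × 0.84
    = 0.01524 m = 15.24 mm

S_e ≈ 15.2 mm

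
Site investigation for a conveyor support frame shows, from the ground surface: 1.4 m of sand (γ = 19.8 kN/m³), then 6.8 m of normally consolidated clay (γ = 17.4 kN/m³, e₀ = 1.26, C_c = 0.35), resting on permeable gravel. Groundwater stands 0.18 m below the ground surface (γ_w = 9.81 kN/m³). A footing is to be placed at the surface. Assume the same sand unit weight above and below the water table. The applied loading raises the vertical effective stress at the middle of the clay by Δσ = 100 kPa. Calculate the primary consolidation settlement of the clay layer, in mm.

S_c ≈ 561 mm

Mid-depth of clay below the ground surface: z = 1.4 + 6.8/2 = 4.8 m.
Total vertical stress at mid-clay: σ_v = 19.8×1.4 + 17.4×3.4 = 86.88 kPa.
Pore pressure: u = 9.81×(4.8 − 0.18) = 45.322 kPa.
Initial effective stress: σ'_0 = σ_v − u = 86.88 − 45.322 = 41.558 kPa.
Final effective stress: σ'_f = σ'_0 + Δσ = 41.558 + 100 = 141.56 kPa.
Normally consolidated clay, so the full stress increment lies on the virgin compression line:
S_c = C_c·H/(1+e₀)·log₁₀(σ'_f/σ'_0) = 0.35×6.8/(1+1.26)×log₁₀(141.56/41.558)
    = 1.0531 × 0.53229 = 0.5606 m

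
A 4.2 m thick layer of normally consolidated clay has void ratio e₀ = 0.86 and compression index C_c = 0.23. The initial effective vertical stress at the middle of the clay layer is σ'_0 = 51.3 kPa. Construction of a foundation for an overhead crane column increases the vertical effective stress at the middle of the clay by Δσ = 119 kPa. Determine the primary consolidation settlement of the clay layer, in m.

Final effective stress: σ'_f = σ'_0 + Δσ = 51.3 + 119 = 170.3 kPa.
Normally consolidated clay, so the full stress increment lies on the virgin compression line:
S_c = C_c·H/(1+e₀)·log₁₀(σ'_f/σ'_0) = 0.23×4.2/(1+0.86)×log₁₀(170.3/51.3)
    = 0.51935 × 0.5211 = 0.2706 m

S_c ≈ 0.271 m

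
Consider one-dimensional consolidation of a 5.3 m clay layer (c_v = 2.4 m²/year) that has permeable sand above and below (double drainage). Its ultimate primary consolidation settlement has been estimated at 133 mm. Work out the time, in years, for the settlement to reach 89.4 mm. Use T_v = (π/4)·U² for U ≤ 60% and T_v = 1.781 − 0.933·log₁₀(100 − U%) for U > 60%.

t ≈ 1.07 years

Drainage path length: H_d = H/2 = 2.65 m (double drainage).
U = S(t)/S_ult = 89.4/133 = 0.6722.
U > 60%: T_v = 1.781 − 0.933·log₁₀(100 − 67.218) = 0.36691.
t = T_v·H_d²/c_v = 0.36691×2.65²/2.4 = 1.074 years.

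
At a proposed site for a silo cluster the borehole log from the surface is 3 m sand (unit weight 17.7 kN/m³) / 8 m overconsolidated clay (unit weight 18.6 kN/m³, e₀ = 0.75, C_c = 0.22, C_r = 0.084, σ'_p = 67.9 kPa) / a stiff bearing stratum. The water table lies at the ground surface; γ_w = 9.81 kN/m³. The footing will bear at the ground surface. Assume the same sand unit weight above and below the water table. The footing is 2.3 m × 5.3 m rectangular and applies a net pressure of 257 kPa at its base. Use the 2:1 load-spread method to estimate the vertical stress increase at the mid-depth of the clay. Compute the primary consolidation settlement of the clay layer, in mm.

S_c ≈ 128 mm

Mid-depth of clay below the ground surface: z = 3 + 8/2 = 7 m.
Total vertical stress at mid-clay: σ_v = 17.7×3 + 18.6×4 = 127.5 kPa.
Pore pressure: u = 9.81×(7 − 0) = 68.67 kPa.
Initial effective stress: σ'_0 = σ_v − u = 127.5 − 68.67 = 58.83 kPa.
Stress increase at mid-clay by the 2:1 spreading method:
Δσ = qBL/((B+z)(L+z)) = 257×2.3×5.3/((2.3+7)(5.3+7)) = 27.387 kPa
Final effective stress: σ'_f = 58.83 + 27.387 = 86.217 kPa.
σ'_f = 86.217 > σ'_p = 67.9 kPa, so the stress path crosses the preconsolidation pressure — recompression up to σ'_p, then virgin compression beyond:
S_c = H/(1+e₀)·[C_r·log₁₀(σ'_p/σ'_0) + C_c·log₁₀(σ'_f/σ'_p)]
    = 8/1.75 × [0.084×log₁₀(67.9/58.83) + 0.22×log₁₀(86.217/67.9)]
    = 4.5714 × [0.0052308 + 0.022819] = 0.1282 m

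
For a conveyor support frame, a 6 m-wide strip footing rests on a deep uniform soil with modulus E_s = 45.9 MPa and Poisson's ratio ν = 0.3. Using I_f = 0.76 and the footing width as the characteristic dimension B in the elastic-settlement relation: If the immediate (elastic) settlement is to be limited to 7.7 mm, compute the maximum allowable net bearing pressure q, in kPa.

q ≈ 85.2 kPa

E_s = 45.9 MPa = 45900 kPa.
S_e = q·B·(1−ν²)/E_s · I_f  ⇒  q = S_e·E_s / (B·(1−ν²)·I_f).
q = 0.0077 × 45900 / (6 × 0.91 × 0.76) = 85.17 kPa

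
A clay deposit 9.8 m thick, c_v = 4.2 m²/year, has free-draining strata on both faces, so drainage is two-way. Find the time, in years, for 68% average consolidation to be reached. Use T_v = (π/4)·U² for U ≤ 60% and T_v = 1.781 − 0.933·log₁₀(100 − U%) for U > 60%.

t ≈ 2.15 years

Drainage path length: H_d = H/2 = 4.9 m (double drainage).
U > 60%: T_v = 1.781 − 0.933·log₁₀(100 − 68) = 0.3767.
t = T_v·H_d²/c_v = 0.3767×4.9²/4.2 = 2.153 years.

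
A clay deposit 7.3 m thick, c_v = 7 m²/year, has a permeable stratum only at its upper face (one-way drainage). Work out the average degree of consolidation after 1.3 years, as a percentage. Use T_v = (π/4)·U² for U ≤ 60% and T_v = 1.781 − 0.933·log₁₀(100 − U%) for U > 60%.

U ≈ 46.6 %

Drainage path length: H_d = H = 7.3 m (single drainage).
T_v = c_v·t/H_d² = 7×1.3/7.3² = 0.17076.
T_v = 0.17076 corresponds to the U ≤ 60% branch:
U = √(4T_v/π) = 0.4663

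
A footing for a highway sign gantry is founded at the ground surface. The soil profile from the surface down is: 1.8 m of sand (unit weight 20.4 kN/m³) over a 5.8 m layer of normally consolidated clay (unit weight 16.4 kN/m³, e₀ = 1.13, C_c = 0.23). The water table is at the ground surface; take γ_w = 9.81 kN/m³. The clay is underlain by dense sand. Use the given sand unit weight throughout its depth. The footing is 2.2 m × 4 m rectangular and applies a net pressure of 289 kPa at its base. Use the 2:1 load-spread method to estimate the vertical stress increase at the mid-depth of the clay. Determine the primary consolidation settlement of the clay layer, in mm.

S_c ≈ 203 mm

Mid-depth of clay below the ground surface: z = 1.8 + 5.8/2 = 4.7 m.
Total vertical stress at mid-clay: σ_v = 20.4×1.8 + 16.4×2.9 = 84.28 kPa.
Pore pressure: u = 9.81×(4.7 − 0) = 46.107 kPa.
Initial effective stress: σ'_0 = σ_v − u = 84.28 − 46.107 = 38.173 kPa.
Stress increase at mid-clay by the 2:1 spreading method:
Δσ = qBL/((B+z)(L+z)) = 289×2.2×4/((2.2+4.7)(4+4.7)) = 42.365 kPa
Final effective stress: σ'_f = σ'_0 + Δσ = 38.173 + 42.365 = 80.538 kPa.
Normally consolidated clay, so the full stress increment lies on the virgin compression line:
S_c = C_c·H/(1+e₀)·log₁₀(σ'_f/σ'_0) = 0.23×5.8/(1+1.13)×log₁₀(80.538/38.173)
    = 0.62629 × 0.32424 = 0.2031 m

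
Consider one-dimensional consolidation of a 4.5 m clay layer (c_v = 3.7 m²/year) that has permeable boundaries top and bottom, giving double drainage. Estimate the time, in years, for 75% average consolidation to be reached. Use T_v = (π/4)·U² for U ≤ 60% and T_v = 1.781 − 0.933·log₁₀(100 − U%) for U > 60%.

t ≈ 0.652 years

Drainage path length: H_d = H/2 = 2.25 m (double drainage).
U > 60%: T_v = 1.781 − 0.933·log₁₀(100 − 75) = 0.47672.
t = T_v·H_d²/c_v = 0.47672×2.25²/3.7 = 0.6523 years.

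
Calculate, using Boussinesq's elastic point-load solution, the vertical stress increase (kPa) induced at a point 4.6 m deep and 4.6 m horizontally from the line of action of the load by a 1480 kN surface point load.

Δσ_z ≈ 5.9 kPa

Boussinesq vertical stress below a point load on an elastic half-space:
Δσ_z = 3P/(2πz²) · [1 + (r/z)²]^(−5/2)
r/z = 4.6/4.6 = 1; [1+(r/z)²]^(−5/2) = 0.17678.
Δσ_z = 3×1480/(2π×4.6²) × 0.17678 = 33.395 × 0.17678 = 5.904 kPa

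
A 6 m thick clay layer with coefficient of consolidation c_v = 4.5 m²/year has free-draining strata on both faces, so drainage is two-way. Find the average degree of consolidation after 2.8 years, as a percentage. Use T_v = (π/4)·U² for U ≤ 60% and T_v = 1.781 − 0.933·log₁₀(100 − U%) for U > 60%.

U ≈ 97.4 %

Drainage path length: H_d = H/2 = 3 m (double drainage).
T_v = c_v·t/H_d² = 4.5×2.8/3² = 1.4.
T_v = 1.4 corresponds to the U > 60% branch:
U = 1 − 10^((1.781 − T_v)/0.933)/100 = 0.9744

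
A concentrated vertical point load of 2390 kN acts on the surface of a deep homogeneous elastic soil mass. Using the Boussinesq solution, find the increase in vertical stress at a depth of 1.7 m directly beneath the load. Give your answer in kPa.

Boussinesq vertical stress below a point load on an elastic half-space:
Δσ_z = 3P/(2πz²) · [1 + (r/z)²]^(−5/2)
r/z = 0/1.7 = 0; [1+(r/z)²]^(−5/2) = 1.
Δσ_z = 3×2390/(2π×1.7²) × 1 = 394.86 × 1 = 394.9 kPa

Δσ_z ≈ 395 kPa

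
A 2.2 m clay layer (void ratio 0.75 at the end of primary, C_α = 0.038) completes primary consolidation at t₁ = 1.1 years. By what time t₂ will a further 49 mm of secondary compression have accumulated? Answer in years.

S_s = C_α·H/(1+e_p)·log₁₀(t₂/t₁) ⇒ log₁₀(t₂/t₁) = S_s·(1+e_p)/(C_α·H).
log₁₀(t₂/t₁) = 0.049 × (1+0.75) / (0.038×2.2) = 1.026
t₂ = t₁ × 10^1.026 = 1.1 × 10.61 = 11.67 years

t₂ ≈ 11.7 years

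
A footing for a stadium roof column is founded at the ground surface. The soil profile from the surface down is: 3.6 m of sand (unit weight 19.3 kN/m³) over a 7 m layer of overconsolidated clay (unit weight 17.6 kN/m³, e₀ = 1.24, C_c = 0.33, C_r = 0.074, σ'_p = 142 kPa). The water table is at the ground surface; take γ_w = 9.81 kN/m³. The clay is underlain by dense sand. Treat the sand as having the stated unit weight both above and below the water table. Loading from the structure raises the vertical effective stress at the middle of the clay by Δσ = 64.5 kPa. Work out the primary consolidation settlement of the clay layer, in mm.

Mid-depth of clay below the ground surface: z = 3.6 + 7/2 = 7.1 m.
Total vertical stress at mid-clay: σ_v = 19.3×3.6 + 17.6×3.5 = 131.08 kPa.
Pore pressure: u = 9.81×(7.1 − 0) = 69.651 kPa.
Initial effective stress: σ'_0 = σ_v − u = 131.08 − 69.651 = 61.429 kPa.
Final effective stress: σ'_f = 61.429 + 64.5 = 125.93 kPa.
σ'_f = 125.93 ≤ σ'_p = 142 kPa, so the clay remains overconsolidated and only the recompression index applies:
S_c = C_r·H/(1+e₀)·log₁₀(σ'_f/σ'_0) = 0.074×7/2.24×log₁₀(125.93/61.429)
    = 0.23125 × 0.31176 = 0.07209 m

S_c ≈ 72.1 mm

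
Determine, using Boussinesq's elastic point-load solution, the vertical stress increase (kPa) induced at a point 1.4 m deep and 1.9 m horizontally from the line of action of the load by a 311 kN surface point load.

Δσ_z ≈ 5.56 kPa

Boussinesq vertical stress below a point load on an elastic half-space:
Δσ_z = 3P/(2πz²) · [1 + (r/z)²]^(−5/2)
r/z = 1.9/1.4 = 1.3571; [1+(r/z)²]^(−5/2) = 0.073452.
Δσ_z = 3×311/(2π×1.4²) × 0.073452 = 75.761 × 0.073452 = 5.565 kPa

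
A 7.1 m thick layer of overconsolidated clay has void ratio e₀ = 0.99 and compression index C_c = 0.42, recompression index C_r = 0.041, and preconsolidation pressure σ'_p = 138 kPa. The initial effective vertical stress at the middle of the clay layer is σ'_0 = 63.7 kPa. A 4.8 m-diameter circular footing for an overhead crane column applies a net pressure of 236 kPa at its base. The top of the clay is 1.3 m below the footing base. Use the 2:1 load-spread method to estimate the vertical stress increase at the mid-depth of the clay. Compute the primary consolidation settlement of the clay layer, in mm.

Mid-depth of clay below the footing base: z = 1.3 + 7.1/2 = 4.85 m.
Stress increase at mid-clay by the 2:1 spreading method:
Δσ ≈ qD²/(D+z)² = 236×4.8²/(4.8+4.85)² = 58.39 kPa
Final effective stress: σ'_f = 63.7 + 58.39 = 122.09 kPa.
σ'_f = 122.09 ≤ σ'_p = 138 kPa, so the clay remains overconsolidated and only the recompression index applies:
S_c = C_r·H/(1+e₀)·log₁₀(σ'_f/σ'_0) = 0.041×7.1/1.99×log₁₀(122.09/63.7)
    = 0.14628 × 0.28254 = 0.04133 m

S_c ≈ 41.3 mm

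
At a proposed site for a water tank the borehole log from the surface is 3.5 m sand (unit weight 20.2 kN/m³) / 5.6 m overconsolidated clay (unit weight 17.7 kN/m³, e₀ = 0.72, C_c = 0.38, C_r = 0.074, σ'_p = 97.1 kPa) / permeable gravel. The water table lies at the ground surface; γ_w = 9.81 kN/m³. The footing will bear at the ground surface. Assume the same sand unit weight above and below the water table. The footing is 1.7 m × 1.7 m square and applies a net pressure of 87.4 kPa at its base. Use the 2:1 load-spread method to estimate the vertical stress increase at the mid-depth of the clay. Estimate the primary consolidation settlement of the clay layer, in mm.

S_c ≈ 6.84 mm

Mid-depth of clay below the ground surface: z = 3.5 + 5.6/2 = 6.3 m.
Total vertical stress at mid-clay: σ_v = 20.2×3.5 + 17.7×2.8 = 120.26 kPa.
Pore pressure: u = 9.81×(6.3 − 0) = 61.803 kPa.
Initial effective stress: σ'_0 = σ_v − u = 120.26 − 61.803 = 58.457 kPa.
Stress increase at mid-clay by the 2:1 spreading method:
Δσ = qBL/((B+z)(L+z)) = 87.4×1.7×1.7/((1.7+6.3)(1.7+6.3)) = 3.9467 kPa
Final effective stress: σ'_f = 58.457 + 3.9467 = 62.404 kPa.
σ'_f = 62.404 ≤ σ'_p = 97.1 kPa, so the clay remains overconsolidated and only the recompression index applies:
S_c = C_r·H/(1+e₀)·log₁₀(σ'_f/σ'_0) = 0.074×5.6/1.72×log₁₀(62.404/58.457)
    = 0.24093 × 0.028376 = 0.006837 m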